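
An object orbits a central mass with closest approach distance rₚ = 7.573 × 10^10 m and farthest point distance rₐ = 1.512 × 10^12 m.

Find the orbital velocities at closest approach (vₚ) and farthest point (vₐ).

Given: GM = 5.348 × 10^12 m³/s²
rₚ = 7.573 × 10^10 m
rₐ = 1.512 × 10^12 m
GM = 5.348 × 10^12 m³/s²
a = (rₚ + rₐ)/2 = 7.93865 × 10^11 m
Vis-viva: v² = GM (2/r − 1/a)
vₚ² = 5.348 × 10^12 × (2.64096 × 10^-11 − 1.25966 × 10^-12) = 134.502 m²/s²
vₚ = 11.5975 m/s ≈ 11.6 m/s
vₐ² = 5.348 × 10^12 × (1.32275 × 10^-12 − 1.25966 × 10^-12) = 0.337412 m²/s²
vₐ = 0.580872 m/s ≈ 0.5809 m/s

Final answer: vₚ = 11.6 m/s, vₐ = 0.5809 m/s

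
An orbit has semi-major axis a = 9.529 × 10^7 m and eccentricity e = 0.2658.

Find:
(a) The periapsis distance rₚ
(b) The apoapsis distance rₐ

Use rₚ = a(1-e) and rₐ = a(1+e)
a = 9.529 × 10^7 m
e = 0.2658:  1 − e = 0.7342,  1 + e = 1.2658
(a) rₚ = a(1 − e) = 9.529 × 10^7 m × 0.7342 = 6.99619 × 10^7 m ≈ 6.996 × 10^7 m
(b) rₐ = a(1 + e) = 9.529 × 10^7 m × 1.2658 = 1.20618 × 10^8 m ≈ 1.206 × 10^8 m

Final answer:
(a) rₚ = 6.996 × 10^7 m
(b) rₐ = 1.206 × 10^8 m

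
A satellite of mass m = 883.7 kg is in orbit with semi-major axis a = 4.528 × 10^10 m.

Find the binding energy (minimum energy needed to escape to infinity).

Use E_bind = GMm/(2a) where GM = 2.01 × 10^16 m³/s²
a = 4.528 × 10^10 m
GM = 2.01 × 10^16 m³/s²
m = 883.7 kg
GMm = 2.01 × 10^16 × 883.7 = 1.77624 × 10^19 m³·kg/s²
2a = 9.056 × 10^10 m
E_bind = GMm/(2a) = 1.96139 × 10^8 J ≈ 196.1 MJ

Final answer: 196.1 MJ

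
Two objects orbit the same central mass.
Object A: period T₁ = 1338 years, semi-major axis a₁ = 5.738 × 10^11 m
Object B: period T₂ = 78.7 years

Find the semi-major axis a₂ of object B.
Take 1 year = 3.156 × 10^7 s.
T₁ = 1338 years = 4.22273 × 10^10 s
T₂ = 78.7 years = 2.48377 × 10^9 s
a₁ = 5.738 × 10^11 m
Kepler's third law: (T₂/T₁)² = (a₂/a₁)³  ⇒  a₂ = a₁ (T₂/T₁)^(2/3)
T₂/T₁ = 0.0588191
(T₂/T₁)^(2/3) = 0.151244
a₂ = 5.738 × 10^11 m × 0.151244 = 8.6784 × 10^10 m ≈ 8.678 × 10^10 m

Final answer: a₂ = 8.678 × 10^10 m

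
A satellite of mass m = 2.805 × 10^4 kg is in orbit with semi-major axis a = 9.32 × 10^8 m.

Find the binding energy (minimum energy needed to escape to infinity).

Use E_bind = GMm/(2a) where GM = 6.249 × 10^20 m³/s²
a = 9.32 × 10^8 m
GM = 6.249 × 10^20 m³/s²
m = 2.805 × 10^4 kg
GMm = 6.249 × 10^20 × 28050 = 1.75284 × 10^25 m³·kg/s²
2a = 1.864 × 10^9 m
E_bind = GMm/(2a) = 9.40367 × 10^15 J ≈ 9.404 PJ

Final answer: 9.404 PJ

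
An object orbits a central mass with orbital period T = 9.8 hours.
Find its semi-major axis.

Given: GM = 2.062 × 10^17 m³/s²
T = 9.8 hours = 35280 s
GM = 2.062 × 10^17 m³/s²
Kepler's third law: a³ = GM T² / (4π²)
T² = 1.24468 × 10^9 s²
a³ = (2.062 × 10^17) × (1.24468 × 10^9) / (4π²) = 6.50109 × 10^24 m³
a = (a³)^(1/3) = 1.86636 × 10^8 m ≈ 186.6 Mm

Final answer: 186.6 Mm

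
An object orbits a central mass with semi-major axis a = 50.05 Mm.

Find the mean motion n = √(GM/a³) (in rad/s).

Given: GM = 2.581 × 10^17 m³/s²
a = 50.05 Mm = 5.005 × 10^7 m
GM = 2.581 × 10^17 m³/s²
a³ = 1.25375 × 10^23 m³
GM/a³ = (2.581 × 10^17) / (1.25375 × 10^23) = 2.05862 × 10^-6 s⁻²
n = √(GM/a³) = 0.00143479 rad/s ≈ 0.001435 rad/s

Final answer: n = 0.001435 rad/s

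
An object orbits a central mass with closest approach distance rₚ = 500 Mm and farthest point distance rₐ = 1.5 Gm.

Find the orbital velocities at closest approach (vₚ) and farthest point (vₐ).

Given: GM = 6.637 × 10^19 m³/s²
rₚ = 500 Mm = 5 × 10^8 m
rₐ = 1.5 Gm = 1.5 × 10^9 m
GM = 6.637 × 10^19 m³/s²
a = (rₚ + rₐ)/2 = 1 × 10^9 m
Vis-viva: v² = GM (2/r − 1/a)
vₚ² = 6.637 × 10^19 × (4 × 10^-9 − 1 × 10^-9) = 1.9911 × 10^11 m²/s²
vₚ = 446217 m/s ≈ 446.2 km/s
vₐ² = 6.637 × 10^19 × (1.33333 × 10^-9 − 1 × 10^-9) = 2.21233 × 10^10 m²/s²
vₐ = 148739 m/s ≈ 148.7 km/s

Final answer: vₚ = 446.2 km/s, vₐ = 148.7 km/s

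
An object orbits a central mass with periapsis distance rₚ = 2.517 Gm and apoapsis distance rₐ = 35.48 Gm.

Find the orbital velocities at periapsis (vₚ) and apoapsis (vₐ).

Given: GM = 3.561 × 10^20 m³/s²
rₚ = 2.517 Gm = 2.517 × 10^9 m
rₐ = 35.48 Gm = 3.548 × 10^10 m
GM = 3.561 × 10^20 m³/s²
a = (rₚ + rₐ)/2 = 1.89985 × 10^10 m
Vis-viva: v² = GM (2/r − 1/a)
vₚ² = 3.561 × 10^20 × (7.94597 × 10^-10 − 5.26357 × 10^-11) = 2.64212 × 10^11 m²/s²
vₚ = 514016 m/s ≈ 514 km/s
vₐ² = 3.561 × 10^20 × (5.63698 × 10^-11 − 5.26357 × 10^-11) = 1.3297 × 10^9 m²/s²
vₐ = 36465 m/s ≈ 36.46 km/s

Final answer: vₚ = 514 km/s, vₐ = 36.46 km/s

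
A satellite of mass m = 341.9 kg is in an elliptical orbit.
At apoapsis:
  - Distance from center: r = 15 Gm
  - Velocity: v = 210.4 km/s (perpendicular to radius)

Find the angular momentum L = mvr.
r = 15 Gm = 1.5 × 10^10 m
v = 210.4 km/s = 210400 m/s
vr = 210400 × 1.5 × 10^10 = 3.156 × 10^15 m²/s
L = m × vr = 341.9 × 3.156 × 10^15 = 1.07904 × 10^18 kg·m²/s ≈ 1.079 × 10^18 kg·m²/s

Final answer: L = 1.079 × 10^18 kg·m²/s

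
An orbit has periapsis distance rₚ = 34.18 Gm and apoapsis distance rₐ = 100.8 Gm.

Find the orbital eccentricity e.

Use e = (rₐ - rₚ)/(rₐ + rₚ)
rₚ = 34.18 Gm = 3.418 × 10^10 m
rₐ = 100.8 Gm = 1.008 × 10^11 m
rₐ − rₚ = 6.662 × 10^10 m
rₐ + rₚ = 1.3498 × 10^11 m
e = (rₐ − rₚ)/(rₐ + rₚ) = 0.493555

Final answer: e = 0.4936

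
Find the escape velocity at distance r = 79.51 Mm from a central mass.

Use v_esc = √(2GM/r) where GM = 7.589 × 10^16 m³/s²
r = 79.51 Mm = 7.951 × 10^7 m
GM = 7.589 × 10^16 m³/s²
2GM/r = 2 × (7.589 × 10^16) / (7.951 × 10^7) = 1.90894 × 10^9 m²/s²
v_esc = √(2GM/r) = 43691.4 m/s ≈ 43.69 km/s

Final answer: 43.69 km/s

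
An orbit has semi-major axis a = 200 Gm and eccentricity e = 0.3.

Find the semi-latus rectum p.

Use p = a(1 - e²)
a = 200 Gm = 2 × 10^11 m
e = 0.3,  e² = 0.09,  1 − e² = 0.91
p = a(1 − e²) = 2 × 10^11 m × 0.91 = 1.82 × 10^11 m ≈ 182 Gm

Final answer: p = 182 Gm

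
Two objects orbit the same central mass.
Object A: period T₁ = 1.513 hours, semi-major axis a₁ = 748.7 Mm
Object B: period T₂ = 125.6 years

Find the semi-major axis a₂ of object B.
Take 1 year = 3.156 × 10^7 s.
T₁ = 1.513 hours = 5446.8 s
T₂ = 125.6 years = 3.96394 × 10^9 s
a₁ = 748.7 Mm = 7.487 × 10^8 m
Kepler's third law: (T₂/T₁)² = (a₂/a₁)³  ⇒  a₂ = a₁ (T₂/T₁)^(2/3)
T₂/T₁ = 727755
(T₂/T₁)^(2/3) = 8090.78
a₂ = 7.487 × 10^8 m × 8090.78 = 6.05756 × 10^12 m ≈ 6.058 Tm

Final answer: a₂ = 6.058 Tm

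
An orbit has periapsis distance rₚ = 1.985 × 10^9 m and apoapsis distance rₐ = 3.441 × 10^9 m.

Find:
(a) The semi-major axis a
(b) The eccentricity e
rₚ = 1.985 × 10^9 m
rₐ = 3.441 × 10^9 m
(a) a = (rₚ + rₐ)/2 = 2.713 × 10^9 m ≈ 2.713 × 10^9 m
(b) e = (rₐ − rₚ)/(rₐ + rₚ) = (1.456 × 10^9) / (5.426 × 10^9) = 0.268338

Final answer:
(a) a = 2.713 × 10^9 m
(b) e = 0.2683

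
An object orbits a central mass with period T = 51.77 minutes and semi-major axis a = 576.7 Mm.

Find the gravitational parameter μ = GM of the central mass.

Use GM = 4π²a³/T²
T = 51.77 minutes = 3106.2 s
a = 576.7 Mm = 5.767 × 10^8 m
a³ = 1.91801 × 10^26 m³
T² = 9.64848 × 10^6 s²
GM = 4π² × (1.91801 × 10^26) / (9.64848 × 10^6) = 7.84785 × 10^20 m³/s²
GM ≈ 7.848 × 10^20 m³/s²

Final answer: GM = 7.848 × 10^20 m³/s²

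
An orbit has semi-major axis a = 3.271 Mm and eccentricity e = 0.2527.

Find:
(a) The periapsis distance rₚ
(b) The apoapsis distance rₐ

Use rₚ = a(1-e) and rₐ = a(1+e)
a = 3.271 Mm = 3.271 × 10^6 m
e = 0.2527:  1 − e = 0.7473,  1 + e = 1.2527
(a) rₚ = a(1 − e) = 3.271 × 10^6 m × 0.7473 = 2.44442 × 10^6 m ≈ 2.444 Mm
(b) rₐ = a(1 + e) = 3.271 × 10^6 m × 1.2527 = 4.09758 × 10^6 m ≈ 4.098 Mm

Final answer:
(a) rₚ = 2.444 Mm
(b) rₐ = 4.098 Mm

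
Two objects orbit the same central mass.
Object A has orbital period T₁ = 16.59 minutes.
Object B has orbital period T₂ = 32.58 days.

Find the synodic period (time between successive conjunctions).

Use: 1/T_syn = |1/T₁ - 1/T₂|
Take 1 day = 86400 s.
T₁ = 16.59 minutes = 995.4 s
T₂ = 32.58 days = 2.81491 × 10^6 s
1/T₁ = 0.00100462 s⁻¹
1/T₂ = 3.55251 × 10^-7 s⁻¹
|1/T₁ − 1/T₂| = 0.00100427 s⁻¹
T_syn = 1 / |1/T₁ − 1/T₂| = 995.752 s ≈ 16.6 minutes

Final answer: T_syn = 16.6 minutes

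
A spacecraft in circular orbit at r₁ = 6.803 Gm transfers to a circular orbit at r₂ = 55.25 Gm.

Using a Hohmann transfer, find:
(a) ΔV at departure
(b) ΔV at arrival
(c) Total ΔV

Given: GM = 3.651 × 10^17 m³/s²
r₁ = 6.803 Gm = 6.803 × 10^9 m
r₂ = 55.25 Gm = 5.525 × 10^10 m
GM = 3.651 × 10^17 m³/s²
Transfer ellipse: a_t = (r₁ + r₂)/2 = 3.10265 × 10^10 m
Circular speed at r₁: v₁ = √(GM/r₁) = 7325.81 m/s
Transfer speed at r₁ (periapsis): v₁ₜ = √(GM(2/r₁ − 1/a_t)) = 9775.87 m/s
(a) ΔV₁ = v₁ₜ − v₁ = 2450.06 m/s ≈ 2.45 km/s
Circular speed at r₂: v₂ = √(GM/r₂) = 2570.63 m/s
Transfer speed at r₂ (apoapsis): v₂ₜ = √(GM(2/r₂ − 1/a_t)) = 1203.71 m/s
(b) ΔV₂ = v₂ − v₂ₜ = 1366.92 m/s ≈ 1.367 km/s
(c) ΔV_total = ΔV₁ + ΔV₂ = 3816.98 m/s ≈ 3.817 km/s

Final answer:
(a) ΔV₁ = 2.45 km/s
(b) ΔV₂ = 1.367 km/s
(c) ΔV_total = 3.817 km/s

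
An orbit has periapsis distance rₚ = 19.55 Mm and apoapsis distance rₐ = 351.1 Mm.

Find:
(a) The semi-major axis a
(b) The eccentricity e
rₚ = 19.55 Mm = 1.955 × 10^7 m
rₐ = 351.1 Mm = 3.511 × 10^8 m
(a) a = (rₚ + rₐ)/2 = 1.85325 × 10^8 m ≈ 185.3 Mm
(b) e = (rₐ − rₚ)/(rₐ + rₚ) = (3.3155 × 10^8) / (3.7065 × 10^8) = 0.89451

Final answer:
(a) a = 185.3 Mm
(b) e = 0.8945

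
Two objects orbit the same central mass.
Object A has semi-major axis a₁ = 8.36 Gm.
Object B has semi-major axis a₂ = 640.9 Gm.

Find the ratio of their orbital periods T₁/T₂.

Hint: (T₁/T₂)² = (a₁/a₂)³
a₁ = 8.36 Gm = 8.36 × 10^9 m
a₂ = 640.9 Gm = 6.409 × 10^11 m
a₁/a₂ = 0.0130442
T₁/T₂ = (a₁/a₂)^(3/2) = (0.0130442)^1.5 = 0.00148979

Final answer: T₁/T₂ = 0.00149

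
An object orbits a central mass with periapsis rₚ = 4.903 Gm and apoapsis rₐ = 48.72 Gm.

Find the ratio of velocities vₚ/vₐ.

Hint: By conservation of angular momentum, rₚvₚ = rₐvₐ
rₚ = 4.903 Gm = 4.903 × 10^9 m
rₐ = 48.72 Gm = 4.872 × 10^10 m
rₚvₚ = rₐvₐ  ⇒  vₚ/vₐ = rₐ/rₚ
vₚ/vₐ = (4.872 × 10^10) / (4.903 × 10^9) = 9.93677

Final answer: vₚ/vₐ = 9.937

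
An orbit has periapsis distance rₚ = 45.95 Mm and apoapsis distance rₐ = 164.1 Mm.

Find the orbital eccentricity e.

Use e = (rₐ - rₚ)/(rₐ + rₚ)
rₚ = 45.95 Mm = 4.595 × 10^7 m
rₐ = 164.1 Mm = 1.641 × 10^8 m
rₐ − rₚ = 1.1815 × 10^8 m
rₐ + rₚ = 2.1005 × 10^8 m
e = (rₐ − rₚ)/(rₐ + rₚ) = 0.562485

Final answer: e = 0.5625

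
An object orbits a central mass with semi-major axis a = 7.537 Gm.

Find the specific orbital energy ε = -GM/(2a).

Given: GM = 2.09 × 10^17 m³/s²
a = 7.537 Gm = 7.537 × 10^9 m
GM = 2.09 × 10^17 m³/s²
2a = 1.5074 × 10^10 m
ε = −GM/(2a) = -1.38649 × 10^7 J/kg ≈ -13.86 MJ/kg

Final answer: -13.86 MJ/kg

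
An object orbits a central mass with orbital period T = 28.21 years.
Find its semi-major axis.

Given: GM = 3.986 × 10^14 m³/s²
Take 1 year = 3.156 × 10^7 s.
T = 28.21 years = 8.90308 × 10^8 s
GM = 3.986 × 10^14 m³/s²
Kepler's third law: a³ = GM T² / (4π²)
T² = 7.92648 × 10^17 s²
a³ = (3.986 × 10^14) × (7.92648 × 10^17) / (4π²) = 8.00309 × 10^30 m³
a = (a³)^(1/3) = 2.00026 × 10^10 m ≈ 20 Gm

Final answer: 20 Gm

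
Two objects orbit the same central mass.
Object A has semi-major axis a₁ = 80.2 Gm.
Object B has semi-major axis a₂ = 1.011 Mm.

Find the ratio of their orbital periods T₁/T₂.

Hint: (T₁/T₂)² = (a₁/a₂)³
a₁ = 80.2 Gm = 8.02 × 10^10 m
a₂ = 1.011 Mm = 1.011 × 10^6 m
a₁/a₂ = 79327.4
T₁/T₂ = (a₁/a₂)^(3/2) = (79327.4)^1.5 = 2.23427 × 10^7

Final answer: T₁/T₂ = 2.234 × 10^7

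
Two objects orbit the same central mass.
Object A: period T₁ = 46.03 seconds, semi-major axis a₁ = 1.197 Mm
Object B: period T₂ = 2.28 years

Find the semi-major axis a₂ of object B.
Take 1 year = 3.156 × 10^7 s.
T₁ = 46.03 seconds
T₂ = 2.28 years = 7.19568 × 10^7 s
a₁ = 1.197 Mm = 1.197 × 10^6 m
Kepler's third law: (T₂/T₁)² = (a₂/a₁)³  ⇒  a₂ = a₁ (T₂/T₁)^(2/3)
T₂/T₁ = 1.56326 × 10^6
(T₂/T₁)^(2/3) = 13469.6
a₂ = 1.197 × 10^6 m × 13469.6 = 1.61231 × 10^10 m ≈ 16.12 Gm

Final answer: a₂ = 16.12 Gm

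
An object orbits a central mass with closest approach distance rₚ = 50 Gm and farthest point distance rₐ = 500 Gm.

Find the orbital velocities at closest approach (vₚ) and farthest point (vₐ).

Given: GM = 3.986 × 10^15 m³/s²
rₚ = 50 Gm = 5 × 10^10 m
rₐ = 500 Gm = 5 × 10^11 m
GM = 3.986 × 10^15 m³/s²
a = (rₚ + rₐ)/2 = 2.75 × 10^11 m
Vis-viva: v² = GM (2/r − 1/a)
vₚ² = 3.986 × 10^15 × (4 × 10^-11 − 3.63636 × 10^-12) = 144945 m²/s²
vₚ = 380.717 m/s ≈ 380.7 m/s
vₐ² = 3.986 × 10^15 × (4 × 10^-12 − 3.63636 × 10^-12) = 1449.45 m²/s²
vₐ = 38.0717 m/s ≈ 38.07 m/s

Final answer: vₚ = 380.7 m/s, vₐ = 38.07 m/s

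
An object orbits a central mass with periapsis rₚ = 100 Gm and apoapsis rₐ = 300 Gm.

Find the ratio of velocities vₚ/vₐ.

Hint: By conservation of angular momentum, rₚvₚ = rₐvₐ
rₚ = 100 Gm = 1 × 10^11 m
rₐ = 300 Gm = 3 × 10^11 m
rₚvₚ = rₐvₐ  ⇒  vₚ/vₐ = rₐ/rₚ
vₚ/vₐ = (3 × 10^11) / (1 × 10^11) = 3

Final answer: vₚ/vₐ = 3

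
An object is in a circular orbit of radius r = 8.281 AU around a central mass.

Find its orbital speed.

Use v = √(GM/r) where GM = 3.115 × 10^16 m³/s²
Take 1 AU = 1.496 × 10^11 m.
r = 8.281 AU = 1.23884 × 10^12 m
GM = 3.115 × 10^16 m³/s²
GM/r = (3.115 × 10^16) / (1.23884 × 10^12) = 25144.5 m²/s²
v = √(GM/r) = 158.57 m/s ≈ 158.6 m/s

Final answer: 158.6 m/s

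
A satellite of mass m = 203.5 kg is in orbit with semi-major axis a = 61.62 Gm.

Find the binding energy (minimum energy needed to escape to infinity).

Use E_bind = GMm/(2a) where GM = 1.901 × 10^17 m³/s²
a = 61.62 Gm = 6.162 × 10^10 m
GM = 1.901 × 10^17 m³/s²
m = 203.5 kg
GMm = 1.901 × 10^17 × 203.5 = 3.86854 × 10^19 m³·kg/s²
2a = 1.2324 × 10^11 m
E_bind = GMm/(2a) = 3.13903 × 10^8 J ≈ 313.9 MJ

Final answer: 313.9 MJ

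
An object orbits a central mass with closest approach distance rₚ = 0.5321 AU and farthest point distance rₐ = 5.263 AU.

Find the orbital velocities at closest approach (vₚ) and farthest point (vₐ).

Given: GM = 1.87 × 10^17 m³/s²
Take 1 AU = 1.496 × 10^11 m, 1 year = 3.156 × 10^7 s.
rₚ = 0.5321 AU = 7.96022 × 10^10 m
rₐ = 5.263 AU = 7.87345 × 10^11 m
GM = 1.87 × 10^17 m³/s²
a = (rₚ + rₐ)/2 = 4.33473 × 10^11 m
Vis-viva: v² = GM (2/r − 1/a)
vₚ² = 1.87 × 10^17 × (2.51249 × 10^-11 − 2.30695 × 10^-12) = 4.26697 × 10^6 m²/s²
vₚ = 2065.66 m/s ≈ 0.4358 AU/year
vₐ² = 1.87 × 10^17 × (2.54018 × 10^-12 − 2.30695 × 10^-12) = 43615.3 m²/s²
vₐ = 208.843 m/s ≈ 208.8 m/s

Final answer: vₚ = 0.4358 AU/year, vₐ = 208.8 m/s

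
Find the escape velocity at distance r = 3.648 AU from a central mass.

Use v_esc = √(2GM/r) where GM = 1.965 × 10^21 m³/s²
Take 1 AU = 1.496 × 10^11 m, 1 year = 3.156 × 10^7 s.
r = 3.648 AU = 5.45741 × 10^11 m
GM = 1.965 × 10^21 m³/s²
2GM/r = 2 × (1.965 × 10^21) / (5.45741 × 10^11) = 7.20122 × 10^9 m²/s²
v_esc = √(2GM/r) = 84860 m/s ≈ 17.9 AU/year

Final answer: 17.9 AU/year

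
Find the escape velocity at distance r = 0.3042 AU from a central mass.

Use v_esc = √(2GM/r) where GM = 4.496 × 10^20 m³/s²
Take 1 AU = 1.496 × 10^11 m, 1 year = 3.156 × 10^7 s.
r = 0.3042 AU = 4.55083 × 10^10 m
GM = 4.496 × 10^20 m³/s²
2GM/r = 2 × (4.496 × 10^20) / (4.55083 × 10^10) = 1.9759 × 10^10 m²/s²
v_esc = √(2GM/r) = 140567 m/s ≈ 29.65 AU/year

Final answer: 29.65 AU/year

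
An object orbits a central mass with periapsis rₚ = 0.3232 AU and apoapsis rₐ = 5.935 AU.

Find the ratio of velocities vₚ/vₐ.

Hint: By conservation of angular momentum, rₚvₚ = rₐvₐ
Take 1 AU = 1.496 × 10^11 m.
rₚ = 0.3232 AU = 4.83507 × 10^10 m
rₐ = 5.935 AU = 8.87876 × 10^11 m
rₚvₚ = rₐvₐ  ⇒  vₚ/vₐ = rₐ/rₚ
vₚ/vₐ = (8.87876 × 10^11) / (4.83507 × 10^10) = 18.3632

Final answer: vₚ/vₐ = 18.36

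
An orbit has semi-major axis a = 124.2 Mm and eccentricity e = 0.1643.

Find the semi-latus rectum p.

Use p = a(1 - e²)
a = 124.2 Mm = 1.242 × 10^8 m
e = 0.1643,  e² = 0.0269945,  1 − e² = 0.973006
p = a(1 − e²) = 1.242 × 10^8 m × 0.973006 = 1.20847 × 10^8 m ≈ 120.8 Mm

Final answer: p = 120.8 Mm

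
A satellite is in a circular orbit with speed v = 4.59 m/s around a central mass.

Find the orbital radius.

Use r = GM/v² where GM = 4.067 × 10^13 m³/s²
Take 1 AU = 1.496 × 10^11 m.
v = 4.59 m/s
GM = 4.067 × 10^13 m³/s²
v² = 21.0681 m²/s²
r = GM/v² = (4.067 × 10^13) / 21.0681 = 1.93041 × 10^12 m ≈ 12.9 AU

Final answer: 12.9 AU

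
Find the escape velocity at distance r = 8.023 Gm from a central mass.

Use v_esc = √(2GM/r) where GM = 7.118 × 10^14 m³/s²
r = 8.023 Gm = 8.023 × 10^9 m
GM = 7.118 × 10^14 m³/s²
2GM/r = 2 × (7.118 × 10^14) / (8.023 × 10^9) = 177440 m²/s²
v_esc = √(2GM/r) = 421.236 m/s ≈ 421.2 m/s

Final answer: 421.2 m/s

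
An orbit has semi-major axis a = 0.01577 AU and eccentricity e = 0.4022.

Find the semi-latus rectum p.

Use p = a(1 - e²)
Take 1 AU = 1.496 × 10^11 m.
a = 0.01577 AU = 2.35919 × 10^9 m
e = 0.4022,  e² = 0.161765,  1 − e² = 0.838235
p = a(1 − e²) = 2.35919 × 10^9 m × 0.838235 = 1.97756 × 10^9 m ≈ 0.01322 AU

Final answer: p = 0.01322 AU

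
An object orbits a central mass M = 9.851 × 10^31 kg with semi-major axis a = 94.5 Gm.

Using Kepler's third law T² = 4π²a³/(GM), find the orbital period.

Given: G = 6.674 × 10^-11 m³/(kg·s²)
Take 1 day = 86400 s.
M = 9.851 × 10^31 kg
GM = G × M = 6.674 × 10^-11 × 9.851 × 10^31 = 6.57456 × 10^21 m³/s²
a = 94.5 Gm = 9.45 × 10^10 m
a³ = 8.43909 × 10^32 m³
T = 2π √(a³/GM) = 2π √((8.43909 × 10^32) / (6.57456 × 10^21)) = 2π × 358273 s
T = 2.2511 × 10^6 s ≈ 26.05 days

Final answer: 26.05 days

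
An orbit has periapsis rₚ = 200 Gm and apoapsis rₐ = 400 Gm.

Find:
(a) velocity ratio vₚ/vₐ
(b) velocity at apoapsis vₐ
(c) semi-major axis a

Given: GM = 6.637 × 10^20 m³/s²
rₚ = 200 Gm = 2 × 10^11 m
rₐ = 400 Gm = 4 × 10^11 m
GM = 6.637 × 10^20 m³/s²
a = (rₚ + rₐ)/2 = 3 × 10^11 m
e = (rₐ − rₚ)/(rₐ + rₚ) = (2 × 10^11) / (6 × 10^11) = 0.333333
(a) vₚ/vₐ = rₐ/rₚ (angular momentum) = (4 × 10^11) / (2 × 10^11) = 2 ≈ 2
(b) vₐ² = GM (2/rₐ − 1/a) = 6.637 × 10^20 × (5 × 10^-12 − 3.33333 × 10^-12) = 1.10617 × 10^9 m²/s²;  vₐ = 33259.1 m/s ≈ 33.26 km/s
(c) a = 3 × 10^11 m ≈ 300 Gm

Final answer:
(a) velocity ratio vₚ/vₐ = 2
(b) velocity at apoapsis vₐ = 33.26 km/s
(c) semi-major axis a = 300 Gm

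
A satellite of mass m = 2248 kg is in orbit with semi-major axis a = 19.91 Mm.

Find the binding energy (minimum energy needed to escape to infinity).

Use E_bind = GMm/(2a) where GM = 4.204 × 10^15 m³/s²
a = 19.91 Mm = 1.991 × 10^7 m
GM = 4.204 × 10^15 m³/s²
m = 2248 kg
GMm = 4.204 × 10^15 × 2248 = 9.45059 × 10^18 m³·kg/s²
2a = 3.982 × 10^7 m
E_bind = GMm/(2a) = 2.37333 × 10^11 J ≈ 237.3 GJ

Final answer: 237.3 GJ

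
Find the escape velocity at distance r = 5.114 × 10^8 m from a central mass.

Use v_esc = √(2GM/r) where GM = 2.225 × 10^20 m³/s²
r = 5.114 × 10^8 m
GM = 2.225 × 10^20 m³/s²
2GM/r = 2 × (2.225 × 10^20) / (5.114 × 10^8) = 8.7016 × 10^11 m²/s²
v_esc = √(2GM/r) = 932824 m/s ≈ 932.8 km/s

Final answer: 932.8 km/s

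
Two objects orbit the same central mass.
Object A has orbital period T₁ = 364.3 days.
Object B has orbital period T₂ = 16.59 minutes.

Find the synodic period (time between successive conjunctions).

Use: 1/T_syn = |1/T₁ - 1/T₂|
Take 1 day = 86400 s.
T₁ = 364.3 days = 3.14755 × 10^7 s
T₂ = 16.59 minutes = 995.4 s
1/T₁ = 3.17707 × 10^-8 s⁻¹
1/T₂ = 0.00100462 s⁻¹
|1/T₁ − 1/T₂| = 0.00100459 s⁻¹
T_syn = 1 / |1/T₁ − 1/T₂| = 995.431 s ≈ 16.59 minutes

Final answer: T_syn = 16.59 minutes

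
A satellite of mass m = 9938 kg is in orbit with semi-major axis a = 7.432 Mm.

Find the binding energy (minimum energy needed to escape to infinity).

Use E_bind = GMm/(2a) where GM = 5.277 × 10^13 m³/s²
a = 7.432 Mm = 7.432 × 10^6 m
GM = 5.277 × 10^13 m³/s²
m = 9938 kg
GMm = 5.277 × 10^13 × 9938 = 5.24428 × 10^17 m³·kg/s²
2a = 1.4864 × 10^7 m
E_bind = GMm/(2a) = 3.52818 × 10^10 J ≈ 35.28 GJ

Final answer: 35.28 GJ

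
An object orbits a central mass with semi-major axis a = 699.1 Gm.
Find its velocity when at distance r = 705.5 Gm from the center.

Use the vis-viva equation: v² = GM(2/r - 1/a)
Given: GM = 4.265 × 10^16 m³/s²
a = 699.1 Gm = 6.991 × 10^11 m
r = 705.5 Gm = 7.055 × 10^11 m
GM = 4.265 × 10^16 m³/s²
2/r − 1/a = 2.83487 × 10^-12 − 1.43041 × 10^-12 = 1.40446 × 10^-12 m⁻¹
v² = GM (2/r − 1/a) = 59900.1 m²/s²
v = 244.745 m/s ≈ 244.7 m/s

Final answer: 244.7 m/s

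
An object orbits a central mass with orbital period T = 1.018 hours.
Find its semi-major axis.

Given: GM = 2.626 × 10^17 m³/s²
T = 1.018 hours = 3664.8 s
GM = 2.626 × 10^17 m³/s²
Kepler's third law: a³ = GM T² / (4π²)
T² = 1.34308 × 10^7 s²
a³ = (2.626 × 10^17) × (1.34308 × 10^7) / (4π²) = 8.93379 × 10^22 m³
a = (a³)^(1/3) = 4.47039 × 10^7 m ≈ 44.7 Mm

Final answer: 44.7 Mm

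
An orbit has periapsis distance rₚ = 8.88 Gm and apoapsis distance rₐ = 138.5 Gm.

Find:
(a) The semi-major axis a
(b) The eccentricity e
rₚ = 8.88 Gm = 8.88 × 10^9 m
rₐ = 138.5 Gm = 1.385 × 10^11 m
(a) a = (rₚ + rₐ)/2 = 7.369 × 10^10 m ≈ 73.69 Gm
(b) e = (rₐ − rₚ)/(rₐ + rₚ) = (1.2962 × 10^11) / (1.4738 × 10^11) = 0.879495

Final answer:
(a) a = 73.69 Gm
(b) e = 0.8795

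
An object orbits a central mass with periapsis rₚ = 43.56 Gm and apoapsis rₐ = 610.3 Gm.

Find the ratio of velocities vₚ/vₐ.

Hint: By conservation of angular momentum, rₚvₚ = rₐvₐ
rₚ = 43.56 Gm = 4.356 × 10^10 m
rₐ = 610.3 Gm = 6.103 × 10^11 m
rₚvₚ = rₐvₐ  ⇒  vₚ/vₐ = rₐ/rₚ
vₚ/vₐ = (6.103 × 10^11) / (4.356 × 10^10) = 14.0106

Final answer: vₚ/vₐ = 14.01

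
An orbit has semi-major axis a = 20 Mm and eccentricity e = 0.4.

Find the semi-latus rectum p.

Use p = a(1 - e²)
a = 20 Mm = 2 × 10^7 m
e = 0.4,  e² = 0.16,  1 − e² = 0.84
p = a(1 − e²) = 2 × 10^7 m × 0.84 = 1.68 × 10^7 m ≈ 16.8 Mm

Final answer: p = 16.8 Mm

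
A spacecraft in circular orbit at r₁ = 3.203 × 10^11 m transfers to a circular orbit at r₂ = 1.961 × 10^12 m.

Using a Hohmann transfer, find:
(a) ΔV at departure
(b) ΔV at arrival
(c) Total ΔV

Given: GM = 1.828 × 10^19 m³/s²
r₁ = 3.203 × 10^11 m
r₂ = 1.961 × 10^12 m
GM = 1.828 × 10^19 m³/s²
Transfer ellipse: a_t = (r₁ + r₂)/2 = 1.14065 × 10^12 m
Circular speed at r₁: v₁ = √(GM/r₁) = 7554.57 m/s
Transfer speed at r₁ (periapsis): v₁ₜ = √(GM(2/r₁ − 1/a_t)) = 9905.4 m/s
(a) ΔV₁ = v₁ₜ − v₁ = 2350.84 m/s ≈ 2.351 km/s
Circular speed at r₂: v₂ = √(GM/r₂) = 3053.16 m/s
Transfer speed at r₂ (apoapsis): v₂ₜ = √(GM(2/r₂ − 1/a_t)) = 1617.9 m/s
(b) ΔV₂ = v₂ − v₂ₜ = 1435.26 m/s ≈ 1.435 km/s
(c) ΔV_total = ΔV₁ + ΔV₂ = 3786.1 m/s ≈ 3.786 km/s

Final answer:
(a) ΔV₁ = 2.351 km/s
(b) ΔV₂ = 1.435 km/s
(c) ΔV_total = 3.786 km/s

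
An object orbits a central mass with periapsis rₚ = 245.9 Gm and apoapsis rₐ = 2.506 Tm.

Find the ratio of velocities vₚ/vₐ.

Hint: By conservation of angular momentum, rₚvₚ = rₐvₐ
rₚ = 245.9 Gm = 2.459 × 10^11 m
rₐ = 2.506 Tm = 2.506 × 10^12 m
rₚvₚ = rₐvₐ  ⇒  vₚ/vₐ = rₐ/rₚ
vₚ/vₐ = (2.506 × 10^12) / (2.459 × 10^11) = 10.1911

Final answer: vₚ/vₐ = 10.19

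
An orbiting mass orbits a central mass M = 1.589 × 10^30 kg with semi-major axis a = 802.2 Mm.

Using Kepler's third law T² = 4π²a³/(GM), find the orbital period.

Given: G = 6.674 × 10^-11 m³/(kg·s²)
M = 1.589 × 10^30 kg
GM = G × M = 6.674 × 10^-11 × 1.589 × 10^30 = 1.0605 × 10^20 m³/s²
a = 802.2 Mm = 8.022 × 10^8 m
a³ = 5.16236 × 10^26 m³
T = 2π √(a³/GM) = 2π √((5.16236 × 10^26) / (1.0605 × 10^20)) = 2π × 2206.32 s
T = 13862.7 s ≈ 3.851 hours

Final answer: 3.851 hours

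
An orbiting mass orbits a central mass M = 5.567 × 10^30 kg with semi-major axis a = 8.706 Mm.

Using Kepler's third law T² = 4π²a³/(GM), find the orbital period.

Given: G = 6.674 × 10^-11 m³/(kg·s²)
M = 5.567 × 10^30 kg
GM = G × M = 6.674 × 10^-11 × 5.567 × 10^30 = 3.71542 × 10^20 m³/s²
a = 8.706 Mm = 8.706 × 10^6 m
a³ = 6.59866 × 10^20 m³
T = 2π √(a³/GM) = 2π √((6.59866 × 10^20) / (3.71542 × 10^20)) = 2π × 1.33268 s
T = 8.37344 s ≈ 8.373 seconds

Final answer: 8.373 seconds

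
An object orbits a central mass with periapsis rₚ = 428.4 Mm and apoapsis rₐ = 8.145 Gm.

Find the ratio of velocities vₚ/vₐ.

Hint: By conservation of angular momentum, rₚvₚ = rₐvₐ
rₚ = 428.4 Mm = 4.284 × 10^8 m
rₐ = 8.145 Gm = 8.145 × 10^9 m
rₚvₚ = rₐvₐ  ⇒  vₚ/vₐ = rₐ/rₚ
vₚ/vₐ = (8.145 × 10^9) / (4.284 × 10^8) = 19.0126

Final answer: vₚ/vₐ = 19.01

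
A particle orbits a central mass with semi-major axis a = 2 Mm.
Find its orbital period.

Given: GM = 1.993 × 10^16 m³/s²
a = 2 Mm = 2 × 10^6 m
GM = 1.993 × 10^16 m³/s²
a³ = 8 × 10^18 m³
T = 2π √(a³/GM) = 2π √((8 × 10^18) / (1.993 × 10^16)) = 2π × 20.0351 s
T = 125.884 s ≈ 2.098 minutes

Final answer: 2.098 minutes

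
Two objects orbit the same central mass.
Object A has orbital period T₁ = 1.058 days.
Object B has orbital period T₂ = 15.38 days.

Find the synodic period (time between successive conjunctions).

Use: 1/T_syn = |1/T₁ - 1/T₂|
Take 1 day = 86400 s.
T₁ = 1.058 days = 91411.2 s
T₂ = 15.38 days = 1.32883 × 10^6 s
1/T₁ = 1.09396 × 10^-5 s⁻¹
1/T₂ = 7.52541 × 10^-7 s⁻¹
|1/T₁ − 1/T₂| = 1.0187 × 10^-5 s⁻¹
T_syn = 1 / |1/T₁ − 1/T₂| = 98164 s ≈ 1.136 days

Final answer: T_syn = 1.136 days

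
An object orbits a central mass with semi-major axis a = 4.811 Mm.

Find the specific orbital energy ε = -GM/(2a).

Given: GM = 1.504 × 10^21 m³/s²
a = 4.811 Mm = 4.811 × 10^6 m
GM = 1.504 × 10^21 m³/s²
2a = 9.622 × 10^6 m
ε = −GM/(2a) = -1.56308 × 10^14 J/kg ≈ -1.563 × 10^5 GJ/kg

Final answer: -1.563 × 10^5 GJ/kg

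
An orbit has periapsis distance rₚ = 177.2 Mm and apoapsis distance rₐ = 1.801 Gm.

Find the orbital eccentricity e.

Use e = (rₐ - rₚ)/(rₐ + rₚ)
rₚ = 177.2 Mm = 1.772 × 10^8 m
rₐ = 1.801 Gm = 1.801 × 10^9 m
rₐ − rₚ = 1.6238 × 10^9 m
rₐ + rₚ = 1.9782 × 10^9 m
e = (rₐ − rₚ)/(rₐ + rₚ) = 0.820847

Final answer: e = 0.8208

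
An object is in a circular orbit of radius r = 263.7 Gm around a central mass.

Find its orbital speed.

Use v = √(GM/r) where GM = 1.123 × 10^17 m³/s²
r = 263.7 Gm = 2.637 × 10^11 m
GM = 1.123 × 10^17 m³/s²
GM/r = (1.123 × 10^17) / (2.637 × 10^11) = 425863 m²/s²
v = √(GM/r) = 652.582 m/s ≈ 652.6 m/s

Final answer: 652.6 m/s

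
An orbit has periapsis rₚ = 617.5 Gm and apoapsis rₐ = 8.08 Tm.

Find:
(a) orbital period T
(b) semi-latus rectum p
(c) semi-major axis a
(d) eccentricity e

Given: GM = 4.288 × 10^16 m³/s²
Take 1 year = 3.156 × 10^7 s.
rₚ = 617.5 Gm = 6.175 × 10^11 m
rₐ = 8.08 Tm = 8.08 × 10^12 m
GM = 4.288 × 10^16 m³/s²
a = (rₚ + rₐ)/2 = 4.34875 × 10^12 m
e = (rₐ − rₚ)/(rₐ + rₚ) = (7.4625 × 10^12) / (8.6975 × 10^12) = 0.858005
(a) a³ = 8.22419 × 10^37 m³;  T = 2π √(a³/GM) = 2π × 4.37945 × 10^10 s = 2.75169 × 10^11 s ≈ 8719 years
(b) 1 − e² = 0.263827;  p = a(1 − e²) = 4.34875 × 10^12 × 0.263827 = 1.14732 × 10^12 m ≈ 1.147 Tm
(c) a = 4.34875 × 10^12 m ≈ 4.349 Tm
(d) e = 0.858005 ≈ 0.858

Final answer:
(a) orbital period T = 8719 years
(b) semi-latus rectum p = 1.147 Tm
(c) semi-major axis a = 4.349 Tm
(d) eccentricity e = 0.858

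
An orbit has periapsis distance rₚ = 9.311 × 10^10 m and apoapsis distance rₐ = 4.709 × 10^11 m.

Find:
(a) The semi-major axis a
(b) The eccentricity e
rₚ = 9.311 × 10^10 m
rₐ = 4.709 × 10^11 m
(a) a = (rₚ + rₐ)/2 = 2.82005 × 10^11 m ≈ 2.82 × 10^11 m
(b) e = (rₐ − rₚ)/(rₐ + rₚ) = (3.7779 × 10^11) / (5.6401 × 10^11) = 0.669829

Final answer:
(a) a = 2.82 × 10^11 m
(b) e = 0.6698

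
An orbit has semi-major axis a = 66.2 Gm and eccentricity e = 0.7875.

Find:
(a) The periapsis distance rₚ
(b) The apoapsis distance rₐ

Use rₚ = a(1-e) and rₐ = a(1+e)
a = 66.2 Gm = 6.62 × 10^10 m
e = 0.7875:  1 − e = 0.2125,  1 + e = 1.7875
(a) rₚ = a(1 − e) = 6.62 × 10^10 m × 0.2125 = 1.40675 × 10^10 m ≈ 14.07 Gm
(b) rₐ = a(1 + e) = 6.62 × 10^10 m × 1.7875 = 1.18332 × 10^11 m ≈ 118.3 Gm

Final answer:
(a) rₚ = 14.07 Gm
(b) rₐ = 118.3 Gm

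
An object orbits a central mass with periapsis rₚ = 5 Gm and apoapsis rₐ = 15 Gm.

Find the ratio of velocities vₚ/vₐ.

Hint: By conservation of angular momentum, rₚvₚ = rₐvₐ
rₚ = 5 Gm = 5 × 10^9 m
rₐ = 15 Gm = 1.5 × 10^10 m
rₚvₚ = rₐvₐ  ⇒  vₚ/vₐ = rₐ/rₚ
vₚ/vₐ = (1.5 × 10^10) / (5 × 10^9) = 3

Final answer: vₚ/vₐ = 3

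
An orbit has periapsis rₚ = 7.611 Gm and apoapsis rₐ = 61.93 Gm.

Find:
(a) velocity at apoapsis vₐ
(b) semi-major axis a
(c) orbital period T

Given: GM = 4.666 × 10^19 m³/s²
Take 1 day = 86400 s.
rₚ = 7.611 Gm = 7.611 × 10^9 m
rₐ = 61.93 Gm = 6.193 × 10^10 m
GM = 4.666 × 10^19 m³/s²
a = (rₚ + rₐ)/2 = 3.47705 × 10^10 m
e = (rₐ − rₚ)/(rₐ + rₚ) = (5.4319 × 10^10) / (6.9541 × 10^10) = 0.781108
(a) vₐ² = GM (2/rₐ − 1/a) = 4.666 × 10^19 × (3.22945 × 10^-11 − 2.876 × 10^-11) = 1.6492 × 10^8 m²/s²;  vₐ = 12842.1 m/s ≈ 12.84 km/s
(b) a = 3.47705 × 10^10 m ≈ 34.77 Gm
(c) a³ = 4.20371 × 10^31 m³;  T = 2π √(a³/GM) = 2π × 949170 s = 5.96381 × 10^6 s ≈ 69.03 days

Final answer:
(a) velocity at apoapsis vₐ = 12.84 km/s
(b) semi-major axis a = 34.77 Gm
(c) orbital period T = 69.03 days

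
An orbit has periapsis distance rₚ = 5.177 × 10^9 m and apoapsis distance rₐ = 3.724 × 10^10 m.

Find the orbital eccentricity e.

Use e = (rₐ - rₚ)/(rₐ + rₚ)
rₚ = 5.177 × 10^9 m
rₐ = 3.724 × 10^10 m
rₐ − rₚ = 3.2063 × 10^10 m
rₐ + rₚ = 4.2417 × 10^10 m
e = (rₐ − rₚ)/(rₐ + rₚ) = 0.7559

Final answer: e = 0.7559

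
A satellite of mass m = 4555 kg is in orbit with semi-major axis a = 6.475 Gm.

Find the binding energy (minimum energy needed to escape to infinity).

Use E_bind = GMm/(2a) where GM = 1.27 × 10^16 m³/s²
a = 6.475 Gm = 6.475 × 10^9 m
GM = 1.27 × 10^16 m³/s²
m = 4555 kg
GMm = 1.27 × 10^16 × 4555 = 5.78485 × 10^19 m³·kg/s²
2a = 1.295 × 10^10 m
E_bind = GMm/(2a) = 4.46707 × 10^9 J ≈ 4.467 GJ

Final answer: 4.467 GJ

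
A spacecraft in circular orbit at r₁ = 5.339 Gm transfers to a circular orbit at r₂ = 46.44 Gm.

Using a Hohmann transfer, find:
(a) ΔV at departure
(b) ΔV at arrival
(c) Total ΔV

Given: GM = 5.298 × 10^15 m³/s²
r₁ = 5.339 Gm = 5.339 × 10^9 m
r₂ = 46.44 Gm = 4.644 × 10^10 m
GM = 5.298 × 10^15 m³/s²
Transfer ellipse: a_t = (r₁ + r₂)/2 = 2.58895 × 10^10 m
Circular speed at r₁: v₁ = √(GM/r₁) = 996.153 m/s
Transfer speed at r₁ (periapsis): v₁ₜ = √(GM(2/r₁ − 1/a_t)) = 1334.17 m/s
(a) ΔV₁ = v₁ₜ − v₁ = 338.014 m/s ≈ 338 m/s
Circular speed at r₂: v₂ = √(GM/r₂) = 337.761 m/s
Transfer speed at r₂ (apoapsis): v₂ₜ = √(GM(2/r₂ − 1/a_t)) = 153.383 m/s
(b) ΔV₂ = v₂ − v₂ₜ = 184.378 m/s ≈ 184.4 m/s
(c) ΔV_total = ΔV₁ + ΔV₂ = 522.392 m/s ≈ 522.4 m/s

Final answer:
(a) ΔV₁ = 338 m/s
(b) ΔV₂ = 184.4 m/s
(c) ΔV_total = 522.4 m/s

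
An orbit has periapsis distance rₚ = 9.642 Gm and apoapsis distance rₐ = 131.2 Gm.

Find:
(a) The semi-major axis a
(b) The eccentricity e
rₚ = 9.642 Gm = 9.642 × 10^9 m
rₐ = 131.2 Gm = 1.312 × 10^11 m
(a) a = (rₚ + rₐ)/2 = 7.0421 × 10^10 m ≈ 70.42 Gm
(b) e = (rₐ − rₚ)/(rₐ + rₚ) = (1.21558 × 10^11) / (1.40842 × 10^11) = 0.863081

Final answer:
(a) a = 70.42 Gm
(b) e = 0.8631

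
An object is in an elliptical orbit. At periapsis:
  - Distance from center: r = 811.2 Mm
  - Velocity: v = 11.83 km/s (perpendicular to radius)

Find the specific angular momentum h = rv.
r = 811.2 Mm = 8.112 × 10^8 m
v = 11.83 km/s = 11830 m/s
h = rv = 8.112 × 10^8 × 11830 = 9.5965 × 10^12 m²/s ≈ 9.596 × 10^12 m²/s

Final answer: h = 9.596 × 10^12 m²/s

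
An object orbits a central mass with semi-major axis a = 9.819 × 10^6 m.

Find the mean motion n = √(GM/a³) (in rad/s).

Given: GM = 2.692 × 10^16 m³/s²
a = 9.819 × 10^6 m
GM = 2.692 × 10^16 m³/s²
a³ = 9.46677 × 10^20 m³
GM/a³ = (2.692 × 10^16) / (9.46677 × 10^20) = 2.84363 × 10^-5 s⁻²
n = √(GM/a³) = 0.00533257 rad/s ≈ 0.005333 rad/s

Final answer: n = 0.005333 rad/s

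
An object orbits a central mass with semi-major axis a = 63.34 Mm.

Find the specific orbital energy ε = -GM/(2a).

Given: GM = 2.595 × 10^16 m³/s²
a = 63.34 Mm = 6.334 × 10^7 m
GM = 2.595 × 10^16 m³/s²
2a = 1.2668 × 10^8 m
ε = −GM/(2a) = -2.04847 × 10^8 J/kg ≈ -204.8 MJ/kg

Final answer: -204.8 MJ/kg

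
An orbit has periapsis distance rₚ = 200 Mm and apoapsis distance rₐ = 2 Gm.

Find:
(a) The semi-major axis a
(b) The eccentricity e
rₚ = 200 Mm = 2 × 10^8 m
rₐ = 2 Gm = 2 × 10^9 m
(a) a = (rₚ + rₐ)/2 = 1.1 × 10^9 m ≈ 1.1 Gm
(b) e = (rₐ − rₚ)/(rₐ + rₚ) = (1.8 × 10^9) / (2.2 × 10^9) = 0.818182

Final answer:
(a) a = 1.1 Gm
(b) e = 0.8182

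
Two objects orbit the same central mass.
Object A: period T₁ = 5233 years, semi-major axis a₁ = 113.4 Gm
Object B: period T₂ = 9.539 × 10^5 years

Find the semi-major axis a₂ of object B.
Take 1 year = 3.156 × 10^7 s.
T₁ = 5233 years = 1.65153 × 10^11 s
T₂ = 9.539 × 10^5 years = 3.01051 × 10^13 s
a₁ = 113.4 Gm = 1.134 × 10^11 m
Kepler's third law: (T₂/T₁)² = (a₂/a₁)³  ⇒  a₂ = a₁ (T₂/T₁)^(2/3)
T₂/T₁ = 182.285
(T₂/T₁)^(2/3) = 32.149
a₂ = 1.134 × 10^11 m × 32.149 = 3.6457 × 10^12 m ≈ 3.646 Tm

Final answer: a₂ = 3.646 Tm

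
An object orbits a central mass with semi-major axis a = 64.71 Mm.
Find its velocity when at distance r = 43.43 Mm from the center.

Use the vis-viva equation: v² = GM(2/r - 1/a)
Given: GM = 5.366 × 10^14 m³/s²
a = 64.71 Mm = 6.471 × 10^7 m
r = 43.43 Mm = 4.343 × 10^7 m
GM = 5.366 × 10^14 m³/s²
2/r − 1/a = 4.60511 × 10^-8 − 1.54536 × 10^-8 = 3.05976 × 10^-8 m⁻¹
v² = GM (2/r − 1/a) = 1.64186 × 10^7 m²/s²
v = 4051.99 m/s ≈ 4.052 km/s

Final answer: 4.052 km/s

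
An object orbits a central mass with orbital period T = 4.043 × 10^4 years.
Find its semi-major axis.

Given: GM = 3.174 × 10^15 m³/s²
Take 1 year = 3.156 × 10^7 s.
T = 4.043 × 10^4 years = 1.27597 × 10^12 s
GM = 3.174 × 10^15 m³/s²
Kepler's third law: a³ = GM T² / (4π²)
T² = 1.6281 × 10^24 s²
a³ = (3.174 × 10^15) × (1.6281 × 10^24) / (4π²) = 1.30897 × 10^38 m³
a = (a³)^(1/3) = 5.07742 × 10^12 m ≈ 5.077 Tm

Final answer: 5.077 Tm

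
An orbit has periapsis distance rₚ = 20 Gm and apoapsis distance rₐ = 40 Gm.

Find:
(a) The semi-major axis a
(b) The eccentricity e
rₚ = 20 Gm = 2 × 10^10 m
rₐ = 40 Gm = 4 × 10^10 m
(a) a = (rₚ + rₐ)/2 = 3 × 10^10 m ≈ 30 Gm
(b) e = (rₐ − rₚ)/(rₐ + rₚ) = (2 × 10^10) / (6 × 10^10) = 0.333333

Final answer:
(a) a = 30 Gm
(b) e = 0.3333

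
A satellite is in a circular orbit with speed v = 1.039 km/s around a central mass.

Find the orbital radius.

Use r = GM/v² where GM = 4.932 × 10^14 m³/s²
v = 1.039 km/s = 1039 m/s
GM = 4.932 × 10^14 m³/s²
v² = 1.07952 × 10^6 m²/s²
r = GM/v² = (4.932 × 10^14) / (1.07952 × 10^6) = 4.56869 × 10^8 m ≈ 4.569 × 10^8 m

Final answer: 4.569 × 10^8 m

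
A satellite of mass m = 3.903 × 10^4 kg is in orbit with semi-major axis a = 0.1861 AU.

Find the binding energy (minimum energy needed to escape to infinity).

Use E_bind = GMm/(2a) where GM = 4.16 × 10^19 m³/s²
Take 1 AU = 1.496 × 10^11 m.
a = 0.1861 AU = 2.78406 × 10^10 m
GM = 4.16 × 10^19 m³/s²
m = 3.903 × 10^4 kg
GMm = 4.16 × 10^19 × 39030 = 1.62365 × 10^24 m³·kg/s²
2a = 5.56811 × 10^10 m
E_bind = GMm/(2a) = 2.91598 × 10^13 J ≈ 29.16 TJ

Final answer: 29.16 TJ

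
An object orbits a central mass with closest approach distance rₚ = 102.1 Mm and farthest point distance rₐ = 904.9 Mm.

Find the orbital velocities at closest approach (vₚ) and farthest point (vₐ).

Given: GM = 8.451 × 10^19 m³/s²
rₚ = 102.1 Mm = 1.021 × 10^8 m
rₐ = 904.9 Mm = 9.049 × 10^8 m
GM = 8.451 × 10^19 m³/s²
a = (rₚ + rₐ)/2 = 5.035 × 10^8 m
Vis-viva: v² = GM (2/r − 1/a)
vₚ² = 8.451 × 10^19 × (1.95886 × 10^-8 − 1.9861 × 10^-9) = 1.48759 × 10^12 m²/s²
vₚ = 1.21967 × 10^6 m/s ≈ 1220 km/s
vₐ² = 8.451 × 10^19 × (2.21019 × 10^-9 − 1.9861 × 10^-9) = 1.8938 × 10^10 m²/s²
vₐ = 137615 m/s ≈ 137.6 km/s

Final answer: vₚ = 1220 km/s, vₐ = 137.6 km/s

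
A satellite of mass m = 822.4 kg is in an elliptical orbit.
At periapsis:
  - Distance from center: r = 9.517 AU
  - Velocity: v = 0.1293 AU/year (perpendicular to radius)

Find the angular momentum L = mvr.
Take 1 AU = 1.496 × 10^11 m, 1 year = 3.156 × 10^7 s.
r = 9.517 AU = 1.42374 × 10^12 m
v = 0.1293 AU/year = 612.905 m/s
vr = 612.905 × 1.42374 × 10^12 = 8.72619 × 10^14 m²/s
L = m × vr = 822.4 × 8.72619 × 10^14 = 7.17642 × 10^17 kg·m²/s ≈ 7.176 × 10^17 kg·m²/s

Final answer: L = 7.176 × 10^17 kg·m²/s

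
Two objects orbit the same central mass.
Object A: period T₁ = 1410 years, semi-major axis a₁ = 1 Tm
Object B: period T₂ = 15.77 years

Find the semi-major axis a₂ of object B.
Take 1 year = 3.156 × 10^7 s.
T₁ = 1410 years = 4.44996 × 10^10 s
T₂ = 15.77 years = 4.97701 × 10^8 s
a₁ = 1 Tm = 1 × 10^12 m
Kepler's third law: (T₂/T₁)² = (a₂/a₁)³  ⇒  a₂ = a₁ (T₂/T₁)^(2/3)
T₂/T₁ = 0.0111844
(T₂/T₁)^(2/3) = 0.0500121
a₂ = 1 × 10^12 m × 0.0500121 = 5.00121 × 10^10 m ≈ 50.01 Gm

Final answer: a₂ = 50.01 Gm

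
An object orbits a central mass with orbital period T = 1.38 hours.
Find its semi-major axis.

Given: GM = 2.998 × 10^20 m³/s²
T = 1.38 hours = 4968 s
GM = 2.998 × 10^20 m³/s²
Kepler's third law: a³ = GM T² / (4π²)
T² = 2.4681 × 10^7 s²
a³ = (2.998 × 10^20) × (2.4681 × 10^7) / (4π²) = 1.87428 × 10^26 m³
a = (a³)^(1/3) = 5.72284 × 10^8 m ≈ 572.3 Mm

Final answer: 572.3 Mm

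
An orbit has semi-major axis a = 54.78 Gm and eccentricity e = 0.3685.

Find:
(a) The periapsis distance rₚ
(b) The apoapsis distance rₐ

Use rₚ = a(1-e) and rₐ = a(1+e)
a = 54.78 Gm = 5.478 × 10^10 m
e = 0.3685:  1 − e = 0.6315,  1 + e = 1.3685
(a) rₚ = a(1 − e) = 5.478 × 10^10 m × 0.6315 = 3.45936 × 10^10 m ≈ 34.59 Gm
(b) rₐ = a(1 + e) = 5.478 × 10^10 m × 1.3685 = 7.49664 × 10^10 m ≈ 74.97 Gm

Final answer:
(a) rₚ = 34.59 Gm
(b) rₐ = 74.97 Gm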